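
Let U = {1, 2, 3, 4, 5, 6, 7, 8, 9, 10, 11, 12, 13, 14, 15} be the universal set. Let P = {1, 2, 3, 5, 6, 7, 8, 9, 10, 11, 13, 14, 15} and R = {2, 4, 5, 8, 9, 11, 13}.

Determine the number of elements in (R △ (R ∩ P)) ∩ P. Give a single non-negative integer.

R ∩ P = {2, 5, 8, 9, 11, 13}
R △ (R ∩ P) = {4}
(R △ (R ∩ P)) ∩ P = {}
|(R △ (R ∩ P)) ∩ P| = 0

0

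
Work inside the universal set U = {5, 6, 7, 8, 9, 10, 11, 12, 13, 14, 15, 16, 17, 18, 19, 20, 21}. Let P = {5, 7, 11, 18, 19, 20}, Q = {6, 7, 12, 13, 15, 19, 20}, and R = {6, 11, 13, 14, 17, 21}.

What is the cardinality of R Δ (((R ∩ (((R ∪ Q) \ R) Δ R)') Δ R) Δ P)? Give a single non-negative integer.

R ∪ Q = {6, 7, 11, 12, 13, 14, 15, 17, 19, 20, 21}
(R ∪ Q) \ R = {7, 12, 15, 19, 20}
((R ∪ Q) \ R) Δ R = {6, 7, 11, 12, 13, 14, 15, 17, 19, 20, 21}
(((R ∪ Q) \ R) Δ R)' = {5, 8, 9, 10, 16, 18}
R ∩ (((R ∪ Q) \ R) Δ R)' = {}
(R ∩ (((R ∪ Q) \ R) Δ R)') Δ R = {6, 11, 13, 14, 17, 21}
((R ∩ (((R ∪ Q) \ R) Δ R)') Δ R) Δ P = {5, 6, 7, 13, 14, 17, 18, 19, 20, 21}
R Δ (((R ∩ (((R ∪ Q) \ R) Δ R)') Δ R) Δ P) = {5, 7, 11, 18, 19, 20}
|R Δ (((R ∩ (((R ∪ Q) \ R) Δ R)') Δ R) Δ P)| = 6

6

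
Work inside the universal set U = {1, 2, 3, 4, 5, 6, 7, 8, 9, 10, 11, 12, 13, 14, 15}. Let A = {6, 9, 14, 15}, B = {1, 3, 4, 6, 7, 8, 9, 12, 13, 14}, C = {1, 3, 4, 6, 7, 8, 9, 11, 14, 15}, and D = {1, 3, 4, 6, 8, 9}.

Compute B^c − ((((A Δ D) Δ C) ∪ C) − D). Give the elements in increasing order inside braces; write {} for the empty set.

B^c = {2, 5, 10, 11, 15}
A Δ D = {1, 3, 4, 8, 14, 15}
(A Δ D) Δ C = {6, 7, 9, 11}
((A Δ D) Δ C) ∪ C = {1, 3, 4, 6, 7, 8, 9, 11, 14, 15}
(((A Δ D) Δ C) ∪ C) − D = {7, 11, 14, 15}
B^c − ((((A Δ D) Δ C) ∪ C) − D) = {2, 5, 10}

{2, 5, 10}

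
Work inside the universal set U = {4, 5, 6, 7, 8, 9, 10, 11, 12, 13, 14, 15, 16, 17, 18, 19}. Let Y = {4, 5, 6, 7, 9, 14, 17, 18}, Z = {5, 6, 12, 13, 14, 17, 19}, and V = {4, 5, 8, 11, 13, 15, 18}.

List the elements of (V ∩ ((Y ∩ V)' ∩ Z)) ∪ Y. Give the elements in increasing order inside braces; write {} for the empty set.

{4, 5, 6, 7, 9, 13, 14, 17, 18}

Y ∩ V = {4, 5, 18}
(Y ∩ V)' = {6, 7, 8, 9, 10, 11, 12, 13, 14, 15, 16, 17, 19}
(Y ∩ V)' ∩ Z = {6, 12, 13, 14, 17, 19}
V ∩ ((Y ∩ V)' ∩ Z) = {13}
(V ∩ ((Y ∩ V)' ∩ Z)) ∪ Y = {4, 5, 6, 7, 9, 13, 14, 17, 18}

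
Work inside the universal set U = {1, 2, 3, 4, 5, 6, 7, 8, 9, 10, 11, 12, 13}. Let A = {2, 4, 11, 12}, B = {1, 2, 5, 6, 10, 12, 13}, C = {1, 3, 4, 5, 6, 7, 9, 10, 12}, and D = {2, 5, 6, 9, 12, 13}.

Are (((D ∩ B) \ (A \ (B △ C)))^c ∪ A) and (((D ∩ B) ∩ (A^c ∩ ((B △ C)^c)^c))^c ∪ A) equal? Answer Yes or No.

No

D ∩ B = {2, 5, 6, 12, 13}
B △ C = {2, 3, 4, 7, 9, 13}
A \ (B △ C) = {11, 12}
(D ∩ B) \ (A \ (B △ C)) = {2, 5, 6, 13}
((D ∩ B) \ (A \ (B △ C)))^c = {1, 3, 4, 7, 8, 9, 10, 11, 12}
((D ∩ B) \ (A \ (B △ C)))^c ∪ A = {1, 2, 3, 4, 7, 8, 9, 10, 11, 12}
A^c = {1, 3, 5, 6, 7, 8, 9, 10, 13}
(B △ C)^c = {1, 5, 6, 8, 10, 11, 12}
((B △ C)^c)^c = {2, 3, 4, 7, 9, 13}
A^c ∩ ((B △ C)^c)^c = {3, 7, 9, 13}
(D ∩ B) ∩ (A^c ∩ ((B △ C)^c)^c) = {13}
((D ∩ B) ∩ (A^c ∩ ((B △ C)^c)^c))^c = {1, 2, 3, 4, 5, 6, 7, 8, 9, 10, 11, 12}
((D ∩ B) ∩ (A^c ∩ ((B △ C)^c)^c))^c ∪ A = {1, 2, 3, 4, 5, 6, 7, 8, 9, 10, 11, 12}
5 ∈ ((D ∩ B) ∩ (A^c ∩ ((B △ C)^c)^c))^c ∪ A but 5 ∉ ((D ∩ B) \ (A \ (B △ C)))^c ∪ A, so they differ.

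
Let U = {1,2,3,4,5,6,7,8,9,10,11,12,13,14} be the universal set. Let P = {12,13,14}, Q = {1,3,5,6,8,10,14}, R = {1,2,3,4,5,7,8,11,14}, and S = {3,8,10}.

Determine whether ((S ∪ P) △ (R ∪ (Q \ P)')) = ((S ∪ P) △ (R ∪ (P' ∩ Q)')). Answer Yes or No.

S ∪ P = {3,8,10,12,13,14}
Q \ P = {1,3,5,6,8,10}
(Q \ P)' = {2,4,7,9,11,12,13,14}
R ∪ (Q \ P)' = {1,2,3,4,5,7,8,9,11,12,13,14}
(S ∪ P) △ (R ∪ (Q \ P)') = {1,2,4,5,7,9,10,11}
P' = {1,2,3,4,5,6,7,8,9,10,11}
P' ∩ Q = {1,3,5,6,8,10}
(P' ∩ Q)' = {2,4,7,9,11,12,13,14}
R ∪ (P' ∩ Q)' = {1,2,3,4,5,7,8,9,11,12,13,14}
(S ∪ P) △ (R ∪ (P' ∩ Q)') = {1,2,4,5,7,9,10,11}
Both equal {1,2,4,5,7,9,10,11}, so (S ∪ P) △ (R ∪ (Q \ P)') = (S ∪ P) △ (R ∪ (P' ∩ Q)').

Yes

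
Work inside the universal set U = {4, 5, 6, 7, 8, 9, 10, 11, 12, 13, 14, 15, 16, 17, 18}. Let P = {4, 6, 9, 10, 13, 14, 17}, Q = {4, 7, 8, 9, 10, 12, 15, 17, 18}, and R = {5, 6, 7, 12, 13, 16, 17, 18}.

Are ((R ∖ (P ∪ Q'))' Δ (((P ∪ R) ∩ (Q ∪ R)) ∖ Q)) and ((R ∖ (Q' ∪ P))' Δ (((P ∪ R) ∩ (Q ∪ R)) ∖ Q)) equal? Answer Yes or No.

Yes

Q' = {5, 6, 11, 13, 14, 16}
P ∪ Q' = {4, 5, 6, 9, 10, 11, 13, 14, 16, 17}
R ∖ (P ∪ Q') = {7, 12, 18}
(R ∖ (P ∪ Q'))' = {4, 5, 6, 8, 9, 10, 11, 13, 14, 15, 16, 17}
P ∪ R = {4, 5, 6, 7, 9, 10, 12, 13, 14, 16, 17, 18}
Q ∪ R = {4, 5, 6, 7, 8, 9, 10, 12, 13, 15, 16, 17, 18}
(P ∪ R) ∩ (Q ∪ R) = {4, 5, 6, 7, 9, 10, 12, 13, 16, 17, 18}
((P ∪ R) ∩ (Q ∪ R)) ∖ Q = {5, 6, 13, 16}
(R ∖ (P ∪ Q'))' Δ (((P ∪ R) ∩ (Q ∪ R)) ∖ Q) = {4, 8, 9, 10, 11, 14, 15, 17}
Q' ∪ P = {4, 5, 6, 9, 10, 11, 13, 14, 16, 17}
R ∖ (Q' ∪ P) = {7, 12, 18}
(R ∖ (Q' ∪ P))' = {4, 5, 6, 8, 9, 10, 11, 13, 14, 15, 16, 17}
(R ∖ (Q' ∪ P))' Δ (((P ∪ R) ∩ (Q ∪ R)) ∖ Q) = {4, 8, 9, 10, 11, 14, 15, 17}
Both equal {4, 8, 9, 10, 11, 14, 15, 17}, so (R ∖ (P ∪ Q'))' Δ (((P ∪ R) ∩ (Q ∪ R)) ∖ Q) = (R ∖ (Q' ∪ P))' Δ (((P ∪ R) ∩ (Q ∪ R)) ∖ Q).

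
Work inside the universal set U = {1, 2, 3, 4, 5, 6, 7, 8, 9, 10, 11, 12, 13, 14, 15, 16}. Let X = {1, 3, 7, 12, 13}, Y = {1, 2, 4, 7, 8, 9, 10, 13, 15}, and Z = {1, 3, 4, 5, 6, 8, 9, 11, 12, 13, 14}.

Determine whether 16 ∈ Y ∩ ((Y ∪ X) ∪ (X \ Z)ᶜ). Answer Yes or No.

No

16 ∉ Y and 16 ∉ X, so 16 ∉ Y ∪ X
16 ∉ X and 16 ∉ Z, so 16 ∉ X \ Z
16 ∈ (X \ Z)ᶜ since 16 ∉ (X \ Z)
16 ∉ (Y ∪ X) and 16 ∈ (X \ Z)ᶜ, so 16 ∈ (Y ∪ X) ∪ (X \ Z)ᶜ
16 ∉ Y and 16 ∈ ((Y ∪ X) ∪ (X \ Z)ᶜ), so 16 ∉ Y ∩ ((Y ∪ X) ∪ (X \ Z)ᶜ)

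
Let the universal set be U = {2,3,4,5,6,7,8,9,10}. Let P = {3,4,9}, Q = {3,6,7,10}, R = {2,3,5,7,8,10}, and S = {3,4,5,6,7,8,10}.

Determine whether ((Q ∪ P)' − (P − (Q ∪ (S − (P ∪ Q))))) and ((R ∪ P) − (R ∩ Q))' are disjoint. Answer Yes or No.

Q ∪ P = {3,4,6,7,9,10}
(Q ∪ P)' = {2,5,8}
P ∪ Q = {3,4,6,7,9,10}
S − (P ∪ Q) = {5,8}
Q ∪ (S − (P ∪ Q)) = {3,5,6,7,8,10}
P − (Q ∪ (S − (P ∪ Q))) = {4,9}
(Q ∪ P)' − (P − (Q ∪ (S − (P ∪ Q)))) = {2,5,8}
R ∪ P = {2,3,4,5,7,8,9,10}
R ∩ Q = {3,7,10}
(R ∪ P) − (R ∩ Q) = {2,4,5,8,9}
((R ∪ P) − (R ∩ Q))' = {3,6,7,10}
{2,5,8} and {3,6,7,10} share no elements.

Yes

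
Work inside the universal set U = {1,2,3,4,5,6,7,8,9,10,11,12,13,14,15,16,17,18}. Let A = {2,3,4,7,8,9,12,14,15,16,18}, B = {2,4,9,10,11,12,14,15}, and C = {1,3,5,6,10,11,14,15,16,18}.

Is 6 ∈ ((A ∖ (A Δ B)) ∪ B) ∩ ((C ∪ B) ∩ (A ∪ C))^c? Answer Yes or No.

6 ∉ A and 6 ∉ B, so 6 ∉ A Δ B
6 ∉ A and 6 ∉ (A Δ B), so 6 ∉ A ∖ (A Δ B)
6 ∉ (A ∖ (A Δ B)) and 6 ∉ B, so 6 ∉ (A ∖ (A Δ B)) ∪ B
6 ∈ C and 6 ∉ B, so 6 ∈ C ∪ B
6 ∉ A and 6 ∈ C, so 6 ∈ A ∪ C
6 ∈ (C ∪ B) and 6 ∈ (A ∪ C), so 6 ∈ (C ∪ B) ∩ (A ∪ C)
6 ∉ ((C ∪ B) ∩ (A ∪ C))^c since 6 ∈ ((C ∪ B) ∩ (A ∪ C))
6 ∉ ((A ∖ (A Δ B)) ∪ B) and 6 ∉ ((C ∪ B) ∩ (A ∪ C))^c, so 6 ∉ ((A ∖ (A Δ B)) ∪ B) ∩ ((C ∪ B) ∩ (A ∪ C))^c

No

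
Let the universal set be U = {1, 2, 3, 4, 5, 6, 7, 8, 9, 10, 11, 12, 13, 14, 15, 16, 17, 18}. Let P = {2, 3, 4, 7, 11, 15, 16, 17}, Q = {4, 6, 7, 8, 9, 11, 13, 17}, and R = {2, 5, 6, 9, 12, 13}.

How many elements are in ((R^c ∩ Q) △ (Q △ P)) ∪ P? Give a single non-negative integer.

11

R^c = {1, 3, 4, 7, 8, 10, 11, 14, 15, 16, 17, 18}
R^c ∩ Q = {4, 7, 8, 11, 17}
Q △ P = {2, 3, 6, 8, 9, 13, 15, 16}
(R^c ∩ Q) △ (Q △ P) = {2, 3, 4, 6, 7, 9, 11, 13, 15, 16, 17}
((R^c ∩ Q) △ (Q △ P)) ∪ P = {2, 3, 4, 6, 7, 9, 11, 13, 15, 16, 17}
|((R^c ∩ Q) △ (Q △ P)) ∪ P| = 11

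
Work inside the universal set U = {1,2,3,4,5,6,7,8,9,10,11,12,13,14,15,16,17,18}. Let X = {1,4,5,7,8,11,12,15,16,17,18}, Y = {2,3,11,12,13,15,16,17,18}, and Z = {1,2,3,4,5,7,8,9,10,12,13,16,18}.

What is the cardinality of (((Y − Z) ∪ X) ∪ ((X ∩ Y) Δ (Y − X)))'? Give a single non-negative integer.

4

Y − Z = {11,15,17}
(Y − Z) ∪ X = {1,4,5,7,8,11,12,15,16,17,18}
X ∩ Y = {11,12,15,16,17,18}
Y − X = {2,3,13}
(X ∩ Y) Δ (Y − X) = {2,3,11,12,13,15,16,17,18}
((Y − Z) ∪ X) ∪ ((X ∩ Y) Δ (Y − X)) = {1,2,3,4,5,7,8,11,12,13,15,16,17,18}
(((Y − Z) ∪ X) ∪ ((X ∩ Y) Δ (Y − X)))' = {6,9,10,14}
|(((Y − Z) ∪ X) ∪ ((X ∩ Y) Δ (Y − X)))'| = 4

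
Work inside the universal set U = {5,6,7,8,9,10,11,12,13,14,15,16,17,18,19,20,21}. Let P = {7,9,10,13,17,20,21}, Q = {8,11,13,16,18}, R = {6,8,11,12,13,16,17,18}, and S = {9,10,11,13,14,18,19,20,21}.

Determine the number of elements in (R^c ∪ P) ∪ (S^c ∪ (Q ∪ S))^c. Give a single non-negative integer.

11

R^c = {5,7,9,10,14,15,19,20,21}
R^c ∪ P = {5,7,9,10,13,14,15,17,19,20,21}
S^c = {5,6,7,8,12,15,16,17}
Q ∪ S = {8,9,10,11,13,14,16,18,19,20,21}
S^c ∪ (Q ∪ S) = {5,6,7,8,9,10,11,12,13,14,15,16,17,18,19,20,21}
(S^c ∪ (Q ∪ S))^c = {}
(R^c ∪ P) ∪ (S^c ∪ (Q ∪ S))^c = {5,7,9,10,13,14,15,17,19,20,21}
|(R^c ∪ P) ∪ (S^c ∪ (Q ∪ S))^c| = 11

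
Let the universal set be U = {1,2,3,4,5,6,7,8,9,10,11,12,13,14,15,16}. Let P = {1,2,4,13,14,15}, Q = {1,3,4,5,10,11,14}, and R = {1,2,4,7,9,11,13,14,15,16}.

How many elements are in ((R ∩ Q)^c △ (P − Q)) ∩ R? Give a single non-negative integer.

R ∩ Q = {1,4,11,14}
(R ∩ Q)^c = {2,3,5,6,7,8,9,10,12,13,15,16}
P − Q = {2,13,15}
(R ∩ Q)^c △ (P − Q) = {3,5,6,7,8,9,10,12,16}
((R ∩ Q)^c △ (P − Q)) ∩ R = {7,9,16}
|((R ∩ Q)^c △ (P − Q)) ∩ R| = 3

3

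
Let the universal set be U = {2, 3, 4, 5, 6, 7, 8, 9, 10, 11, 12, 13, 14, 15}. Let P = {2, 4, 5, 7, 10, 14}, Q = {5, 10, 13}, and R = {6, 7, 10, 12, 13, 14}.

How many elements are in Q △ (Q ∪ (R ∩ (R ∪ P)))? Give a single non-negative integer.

R ∪ P = {2, 4, 5, 6, 7, 10, 12, 13, 14}
R ∩ (R ∪ P) = {6, 7, 10, 12, 13, 14}
Q ∪ (R ∩ (R ∪ P)) = {5, 6, 7, 10, 12, 13, 14}
Q △ (Q ∪ (R ∩ (R ∪ P))) = {6, 7, 12, 14}
|Q △ (Q ∪ (R ∩ (R ∪ P)))| = 4

4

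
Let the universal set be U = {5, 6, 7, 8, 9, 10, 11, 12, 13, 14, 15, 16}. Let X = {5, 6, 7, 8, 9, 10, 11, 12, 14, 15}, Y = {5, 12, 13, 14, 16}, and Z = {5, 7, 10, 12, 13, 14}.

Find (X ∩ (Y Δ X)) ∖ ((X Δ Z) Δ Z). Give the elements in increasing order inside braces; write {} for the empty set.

{}

Y Δ X = {6, 7, 8, 9, 10, 11, 13, 15, 16}
X ∩ (Y Δ X) = {6, 7, 8, 9, 10, 11, 15}
X Δ Z = {6, 8, 9, 11, 13, 15}
(X Δ Z) Δ Z = {5, 6, 7, 8, 9, 10, 11, 12, 14, 15}
(X ∩ (Y Δ X)) ∖ ((X Δ Z) Δ Z) = {}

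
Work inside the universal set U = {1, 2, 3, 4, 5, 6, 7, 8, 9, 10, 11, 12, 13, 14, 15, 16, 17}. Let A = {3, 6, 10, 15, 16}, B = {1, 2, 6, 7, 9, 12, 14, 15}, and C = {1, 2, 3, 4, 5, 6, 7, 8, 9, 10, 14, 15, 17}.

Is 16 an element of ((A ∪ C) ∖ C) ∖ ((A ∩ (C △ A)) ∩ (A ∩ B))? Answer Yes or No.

Yes

16 ∈ A and 16 ∉ C, so 16 ∈ A ∪ C
16 ∈ (A ∪ C) and 16 ∉ C, so 16 ∈ (A ∪ C) ∖ C
16 ∉ C and 16 ∈ A, so 16 ∈ C △ A
16 ∈ A and 16 ∈ (C △ A), so 16 ∈ A ∩ (C △ A)
16 ∈ A and 16 ∉ B, so 16 ∉ A ∩ B
16 ∈ (A ∩ (C △ A)) and 16 ∉ (A ∩ B), so 16 ∉ (A ∩ (C △ A)) ∩ (A ∩ B)
16 ∈ ((A ∪ C) ∖ C) and 16 ∉ ((A ∩ (C △ A)) ∩ (A ∩ B)), so 16 ∈ ((A ∪ C) ∖ C) ∖ ((A ∩ (C △ A)) ∩ (A ∩ B))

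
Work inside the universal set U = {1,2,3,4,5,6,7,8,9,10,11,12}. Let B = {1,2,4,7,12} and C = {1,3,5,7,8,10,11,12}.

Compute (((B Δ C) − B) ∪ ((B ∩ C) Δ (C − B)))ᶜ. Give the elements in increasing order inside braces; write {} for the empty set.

B Δ C = {2,3,4,5,8,10,11}
(B Δ C) − B = {3,5,8,10,11}
B ∩ C = {1,7,12}
C − B = {3,5,8,10,11}
(B ∩ C) Δ (C − B) = {1,3,5,7,8,10,11,12}
((B Δ C) − B) ∪ ((B ∩ C) Δ (C − B)) = {1,3,5,7,8,10,11,12}
(((B Δ C) − B) ∪ ((B ∩ C) Δ (C − B)))ᶜ = {2,4,6,9}

{2,4,6,9}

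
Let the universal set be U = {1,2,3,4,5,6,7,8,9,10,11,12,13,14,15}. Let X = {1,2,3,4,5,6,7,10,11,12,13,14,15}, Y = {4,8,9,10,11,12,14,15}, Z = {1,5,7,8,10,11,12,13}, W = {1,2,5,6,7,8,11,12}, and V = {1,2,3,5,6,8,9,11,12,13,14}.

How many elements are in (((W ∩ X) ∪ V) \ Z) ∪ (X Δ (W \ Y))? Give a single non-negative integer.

11

W ∩ X = {1,2,5,6,7,11,12}
(W ∩ X) ∪ V = {1,2,3,5,6,7,8,9,11,12,13,14}
((W ∩ X) ∪ V) \ Z = {2,3,6,9,14}
W \ Y = {1,2,5,6,7}
X Δ (W \ Y) = {3,4,10,11,12,13,14,15}
(((W ∩ X) ∪ V) \ Z) ∪ (X Δ (W \ Y)) = {2,3,4,6,9,10,11,12,13,14,15}
|(((W ∩ X) ∪ V) \ Z) ∪ (X Δ (W \ Y))| = 11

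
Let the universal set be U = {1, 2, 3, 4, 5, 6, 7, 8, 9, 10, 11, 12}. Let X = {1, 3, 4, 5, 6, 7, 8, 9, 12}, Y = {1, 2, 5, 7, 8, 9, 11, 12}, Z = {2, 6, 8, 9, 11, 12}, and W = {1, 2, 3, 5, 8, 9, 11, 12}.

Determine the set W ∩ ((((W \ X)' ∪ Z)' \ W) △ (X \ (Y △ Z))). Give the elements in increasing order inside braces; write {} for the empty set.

W \ X = {2, 11}
(W \ X)' = {1, 3, 4, 5, 6, 7, 8, 9, 10, 12}
(W \ X)' ∪ Z = {1, 2, 3, 4, 5, 6, 7, 8, 9, 10, 11, 12}
((W \ X)' ∪ Z)' = {}
((W \ X)' ∪ Z)' \ W = {}
Y △ Z = {1, 5, 6, 7}
X \ (Y △ Z) = {3, 4, 8, 9, 12}
(((W \ X)' ∪ Z)' \ W) △ (X \ (Y △ Z)) = {3, 4, 8, 9, 12}
W ∩ ((((W \ X)' ∪ Z)' \ W) △ (X \ (Y △ Z))) = {3, 8, 9, 12}

{3, 8, 9, 12}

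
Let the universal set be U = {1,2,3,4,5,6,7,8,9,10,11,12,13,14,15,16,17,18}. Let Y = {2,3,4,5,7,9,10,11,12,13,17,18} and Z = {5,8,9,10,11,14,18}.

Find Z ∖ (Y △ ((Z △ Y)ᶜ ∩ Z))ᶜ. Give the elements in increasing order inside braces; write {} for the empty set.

{}

Z △ Y = {2,3,4,7,8,12,13,14,17}
(Z △ Y)ᶜ = {1,5,6,9,10,11,15,16,18}
(Z △ Y)ᶜ ∩ Z = {5,9,10,11,18}
Y △ ((Z △ Y)ᶜ ∩ Z) = {2,3,4,7,12,13,17}
(Y △ ((Z △ Y)ᶜ ∩ Z))ᶜ = {1,5,6,8,9,10,11,14,15,16,18}
Z ∖ (Y △ ((Z △ Y)ᶜ ∩ Z))ᶜ = {}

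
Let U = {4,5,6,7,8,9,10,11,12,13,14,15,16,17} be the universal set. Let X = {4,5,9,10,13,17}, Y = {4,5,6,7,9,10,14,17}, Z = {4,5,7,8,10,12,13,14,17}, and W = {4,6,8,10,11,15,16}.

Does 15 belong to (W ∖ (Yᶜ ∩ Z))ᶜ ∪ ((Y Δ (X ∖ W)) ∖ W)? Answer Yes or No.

No

15 ∉ Y, so 15 ∈ Yᶜ
15 ∈ Yᶜ and 15 ∉ Z, so 15 ∉ Yᶜ ∩ Z
15 ∈ W and 15 ∉ (Yᶜ ∩ Z), so 15 ∈ W ∖ (Yᶜ ∩ Z)
15 ∉ (W ∖ (Yᶜ ∩ Z))ᶜ since 15 ∈ (W ∖ (Yᶜ ∩ Z))
15 ∉ X and 15 ∈ W, so 15 ∉ X ∖ W
15 ∉ Y and 15 ∉ (X ∖ W), so 15 ∉ Y Δ (X ∖ W)
15 ∉ (Y Δ (X ∖ W)) and 15 ∈ W, so 15 ∉ (Y Δ (X ∖ W)) ∖ W
15 ∉ (W ∖ (Yᶜ ∩ Z))ᶜ and 15 ∉ ((Y Δ (X ∖ W)) ∖ W), so 15 ∉ (W ∖ (Yᶜ ∩ Z))ᶜ ∪ ((Y Δ (X ∖ W)) ∖ W)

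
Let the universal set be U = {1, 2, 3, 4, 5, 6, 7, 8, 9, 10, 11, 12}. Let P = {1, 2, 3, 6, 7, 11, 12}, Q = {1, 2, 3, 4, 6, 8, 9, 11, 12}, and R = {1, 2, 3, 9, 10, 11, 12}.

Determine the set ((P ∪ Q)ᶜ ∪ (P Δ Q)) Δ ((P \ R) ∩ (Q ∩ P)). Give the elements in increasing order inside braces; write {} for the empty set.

P ∪ Q = {1, 2, 3, 4, 6, 7, 8, 9, 11, 12}
(P ∪ Q)ᶜ = {5, 10}
P Δ Q = {4, 7, 8, 9}
(P ∪ Q)ᶜ ∪ (P Δ Q) = {4, 5, 7, 8, 9, 10}
P \ R = {6, 7}
Q ∩ P = {1, 2, 3, 6, 11, 12}
(P \ R) ∩ (Q ∩ P) = {6}
((P ∪ Q)ᶜ ∪ (P Δ Q)) Δ ((P \ R) ∩ (Q ∩ P)) = {4, 5, 6, 7, 8, 9, 10}

{4, 5, 6, 7, 8, 9, 10}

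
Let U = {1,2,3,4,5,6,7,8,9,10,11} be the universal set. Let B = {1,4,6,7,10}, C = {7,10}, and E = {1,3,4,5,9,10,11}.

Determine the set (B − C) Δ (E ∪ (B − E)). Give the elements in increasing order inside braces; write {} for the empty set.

B − C = {1,4,6}
B − E = {6,7}
E ∪ (B − E) = {1,3,4,5,6,7,9,10,11}
(B − C) Δ (E ∪ (B − E)) = {3,5,7,9,10,11}

{3,5,7,9,10,11}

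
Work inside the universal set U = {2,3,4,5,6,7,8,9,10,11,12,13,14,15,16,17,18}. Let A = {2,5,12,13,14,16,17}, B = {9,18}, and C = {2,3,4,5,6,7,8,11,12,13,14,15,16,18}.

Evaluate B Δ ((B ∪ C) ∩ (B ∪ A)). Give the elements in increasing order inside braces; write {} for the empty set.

{2,5,12,13,14,16}

B ∪ C = {2,3,4,5,6,7,8,9,11,12,13,14,15,16,18}
B ∪ A = {2,5,9,12,13,14,16,17,18}
(B ∪ C) ∩ (B ∪ A) = {2,5,9,12,13,14,16,18}
B Δ ((B ∪ C) ∩ (B ∪ A)) = {2,5,12,13,14,16}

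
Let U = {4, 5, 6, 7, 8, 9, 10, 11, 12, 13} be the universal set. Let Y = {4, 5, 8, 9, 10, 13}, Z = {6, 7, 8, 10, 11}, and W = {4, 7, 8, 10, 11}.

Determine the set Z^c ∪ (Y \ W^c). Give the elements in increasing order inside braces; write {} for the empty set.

Z^c = {4, 5, 9, 12, 13}
W^c = {5, 6, 9, 12, 13}
Y \ W^c = {4, 8, 10}
Z^c ∪ (Y \ W^c) = {4, 5, 8, 9, 10, 12, 13}

{4, 5, 8, 9, 10, 12, 13}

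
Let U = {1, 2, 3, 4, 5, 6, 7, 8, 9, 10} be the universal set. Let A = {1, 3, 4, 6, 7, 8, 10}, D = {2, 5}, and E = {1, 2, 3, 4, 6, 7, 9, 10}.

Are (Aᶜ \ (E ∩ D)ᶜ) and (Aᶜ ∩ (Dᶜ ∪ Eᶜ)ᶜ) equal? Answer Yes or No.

Aᶜ = {2, 5, 9}
E ∩ D = {2}
(E ∩ D)ᶜ = {1, 3, 4, 5, 6, 7, 8, 9, 10}
Aᶜ \ (E ∩ D)ᶜ = {2}
Dᶜ = {1, 3, 4, 6, 7, 8, 9, 10}
Eᶜ = {5, 8}
Dᶜ ∪ Eᶜ = {1, 3, 4, 5, 6, 7, 8, 9, 10}
(Dᶜ ∪ Eᶜ)ᶜ = {2}
Aᶜ ∩ (Dᶜ ∪ Eᶜ)ᶜ = {2}
Both equal {2}, so Aᶜ \ (E ∩ D)ᶜ = Aᶜ ∩ (Dᶜ ∪ Eᶜ)ᶜ.

Yes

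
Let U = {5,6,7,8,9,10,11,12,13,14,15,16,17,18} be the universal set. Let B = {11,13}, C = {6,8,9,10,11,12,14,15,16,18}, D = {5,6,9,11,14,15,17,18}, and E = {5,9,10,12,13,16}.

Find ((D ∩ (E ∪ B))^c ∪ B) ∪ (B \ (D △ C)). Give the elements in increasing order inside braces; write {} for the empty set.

E ∪ B = {5,9,10,11,12,13,16}
D ∩ (E ∪ B) = {5,9,11}
(D ∩ (E ∪ B))^c = {6,7,8,10,12,13,14,15,16,17,18}
(D ∩ (E ∪ B))^c ∪ B = {6,7,8,10,11,12,13,14,15,16,17,18}
D △ C = {5,8,10,12,16,17}
B \ (D △ C) = {11,13}
((D ∩ (E ∪ B))^c ∪ B) ∪ (B \ (D △ C)) = {6,7,8,10,11,12,13,14,15,16,17,18}

{6,7,8,10,11,12,13,14,15,16,17,18}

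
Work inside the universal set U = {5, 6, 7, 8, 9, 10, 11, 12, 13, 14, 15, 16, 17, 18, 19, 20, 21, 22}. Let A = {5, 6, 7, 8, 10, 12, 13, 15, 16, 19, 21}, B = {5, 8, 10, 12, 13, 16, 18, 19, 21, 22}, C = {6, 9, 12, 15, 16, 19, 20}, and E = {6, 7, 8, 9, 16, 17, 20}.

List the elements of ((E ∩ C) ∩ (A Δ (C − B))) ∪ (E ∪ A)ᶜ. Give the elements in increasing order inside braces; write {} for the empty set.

{9, 11, 14, 16, 18, 20, 22}

E ∩ C = {6, 9, 16, 20}
C − B = {6, 9, 15, 20}
A Δ (C − B) = {5, 7, 8, 9, 10, 12, 13, 16, 19, 20, 21}
(E ∩ C) ∩ (A Δ (C − B)) = {9, 16, 20}
E ∪ A = {5, 6, 7, 8, 9, 10, 12, 13, 15, 16, 17, 19, 20, 21}
(E ∪ A)ᶜ = {11, 14, 18, 22}
((E ∩ C) ∩ (A Δ (C − B))) ∪ (E ∪ A)ᶜ = {9, 11, 14, 16, 18, 20, 22}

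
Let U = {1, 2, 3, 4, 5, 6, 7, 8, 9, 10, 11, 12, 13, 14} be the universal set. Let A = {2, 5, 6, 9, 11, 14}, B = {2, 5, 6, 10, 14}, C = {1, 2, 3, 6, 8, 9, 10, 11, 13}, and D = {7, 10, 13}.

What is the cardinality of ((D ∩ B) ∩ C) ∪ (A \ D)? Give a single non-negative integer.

7

D ∩ B = {10}
(D ∩ B) ∩ C = {10}
A \ D = {2, 5, 6, 9, 11, 14}
((D ∩ B) ∩ C) ∪ (A \ D) = {2, 5, 6, 9, 10, 11, 14}
|((D ∩ B) ∩ C) ∪ (A \ D)| = 7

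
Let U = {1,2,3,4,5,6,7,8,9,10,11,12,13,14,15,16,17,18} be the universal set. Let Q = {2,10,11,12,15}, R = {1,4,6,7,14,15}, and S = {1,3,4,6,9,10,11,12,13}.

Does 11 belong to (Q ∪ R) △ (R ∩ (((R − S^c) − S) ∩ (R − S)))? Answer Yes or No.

11 ∈ Q and 11 ∉ R, so 11 ∈ Q ∪ R
11 ∈ S, so 11 ∉ S^c
11 ∉ R and 11 ∉ S^c, so 11 ∉ R − S^c
11 ∉ (R − S^c) and 11 ∈ S, so 11 ∉ (R − S^c) − S
11 ∉ R and 11 ∈ S, so 11 ∉ R − S
11 ∉ ((R − S^c) − S) and 11 ∉ (R − S), so 11 ∉ ((R − S^c) − S) ∩ (R − S)
11 ∉ R and 11 ∉ (((R − S^c) − S) ∩ (R − S)), so 11 ∉ R ∩ (((R − S^c) − S) ∩ (R − S))
11 ∈ (Q ∪ R) and 11 ∉ (R ∩ (((R − S^c) − S) ∩ (R − S))), so 11 ∈ (Q ∪ R) △ (R ∩ (((R − S^c) − S) ∩ (R − S)))

Yes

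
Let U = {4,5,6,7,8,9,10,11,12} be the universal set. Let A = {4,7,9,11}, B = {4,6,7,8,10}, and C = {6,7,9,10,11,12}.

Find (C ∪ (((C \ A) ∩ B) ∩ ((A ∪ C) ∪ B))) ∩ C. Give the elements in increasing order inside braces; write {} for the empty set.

C \ A = {6,10,12}
(C \ A) ∩ B = {6,10}
A ∪ C = {4,6,7,9,10,11,12}
(A ∪ C) ∪ B = {4,6,7,8,9,10,11,12}
((C \ A) ∩ B) ∩ ((A ∪ C) ∪ B) = {6,10}
C ∪ (((C \ A) ∩ B) ∩ ((A ∪ C) ∪ B)) = {6,7,9,10,11,12}
(C ∪ (((C \ A) ∩ B) ∩ ((A ∪ C) ∪ B))) ∩ C = {6,7,9,10,11,12}

{6,7,9,10,11,12}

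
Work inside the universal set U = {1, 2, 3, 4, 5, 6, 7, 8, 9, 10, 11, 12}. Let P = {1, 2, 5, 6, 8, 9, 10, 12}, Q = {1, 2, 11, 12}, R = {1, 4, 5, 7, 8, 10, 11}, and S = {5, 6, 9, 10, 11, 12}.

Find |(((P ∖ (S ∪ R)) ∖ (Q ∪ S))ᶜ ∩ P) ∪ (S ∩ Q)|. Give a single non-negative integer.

S ∪ R = {1, 4, 5, 6, 7, 8, 9, 10, 11, 12}
P ∖ (S ∪ R) = {2}
Q ∪ S = {1, 2, 5, 6, 9, 10, 11, 12}
(P ∖ (S ∪ R)) ∖ (Q ∪ S) = {}
((P ∖ (S ∪ R)) ∖ (Q ∪ S))ᶜ = {1, 2, 3, 4, 5, 6, 7, 8, 9, 10, 11, 12}
((P ∖ (S ∪ R)) ∖ (Q ∪ S))ᶜ ∩ P = {1, 2, 5, 6, 8, 9, 10, 12}
S ∩ Q = {11, 12}
(((P ∖ (S ∪ R)) ∖ (Q ∪ S))ᶜ ∩ P) ∪ (S ∩ Q) = {1, 2, 5, 6, 8, 9, 10, 11, 12}
|(((P ∖ (S ∪ R)) ∖ (Q ∪ S))ᶜ ∩ P) ∪ (S ∩ Q)| = 9

9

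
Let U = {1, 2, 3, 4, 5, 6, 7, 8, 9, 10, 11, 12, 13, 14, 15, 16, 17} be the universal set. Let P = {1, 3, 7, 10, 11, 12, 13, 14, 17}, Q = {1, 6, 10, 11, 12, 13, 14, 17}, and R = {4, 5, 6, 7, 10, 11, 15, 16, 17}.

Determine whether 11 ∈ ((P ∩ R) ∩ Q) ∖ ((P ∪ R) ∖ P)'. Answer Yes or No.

No

11 ∈ P and 11 ∈ R, so 11 ∈ P ∩ R
11 ∈ (P ∩ R) and 11 ∈ Q, so 11 ∈ (P ∩ R) ∩ Q
11 ∈ P and 11 ∈ R, so 11 ∈ P ∪ R
11 ∈ (P ∪ R) and 11 ∈ P, so 11 ∉ (P ∪ R) ∖ P
11 ∈ ((P ∪ R) ∖ P)' since 11 ∉ ((P ∪ R) ∖ P)
11 ∈ ((P ∩ R) ∩ Q) and 11 ∈ ((P ∪ R) ∖ P)', so 11 ∉ ((P ∩ R) ∩ Q) ∖ ((P ∪ R) ∖ P)'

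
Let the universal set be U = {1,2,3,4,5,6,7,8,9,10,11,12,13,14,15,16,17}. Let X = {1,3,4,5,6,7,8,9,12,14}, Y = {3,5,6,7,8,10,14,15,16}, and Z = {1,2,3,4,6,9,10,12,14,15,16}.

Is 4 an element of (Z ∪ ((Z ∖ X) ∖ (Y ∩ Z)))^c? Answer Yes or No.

4 ∈ Z and 4 ∈ X, so 4 ∉ Z ∖ X
4 ∉ Y and 4 ∈ Z, so 4 ∉ Y ∩ Z
4 ∉ (Z ∖ X) and 4 ∉ (Y ∩ Z), so 4 ∉ (Z ∖ X) ∖ (Y ∩ Z)
4 ∈ Z and 4 ∉ ((Z ∖ X) ∖ (Y ∩ Z)), so 4 ∈ Z ∪ ((Z ∖ X) ∖ (Y ∩ Z))
4 ∉ (Z ∪ ((Z ∖ X) ∖ (Y ∩ Z)))^c since 4 ∈ (Z ∪ ((Z ∖ X) ∖ (Y ∩ Z)))

No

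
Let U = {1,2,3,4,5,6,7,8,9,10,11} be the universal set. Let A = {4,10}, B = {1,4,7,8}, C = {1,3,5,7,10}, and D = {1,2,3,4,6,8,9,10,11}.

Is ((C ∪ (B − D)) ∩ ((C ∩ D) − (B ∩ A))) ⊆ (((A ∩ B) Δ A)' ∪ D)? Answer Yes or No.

Yes

B − D = {7}
C ∪ (B − D) = {1,3,5,7,10}
C ∩ D = {1,3,10}
B ∩ A = {4}
(C ∩ D) − (B ∩ A) = {1,3,10}
(C ∪ (B − D)) ∩ ((C ∩ D) − (B ∩ A)) = {1,3,10}
A ∩ B = {4}
(A ∩ B) Δ A = {10}
((A ∩ B) Δ A)' = {1,2,3,4,5,6,7,8,9,11}
((A ∩ B) Δ A)' ∪ D = {1,2,3,4,5,6,7,8,9,10,11}
Every element of {1,3,10} is in {1,2,3,4,5,6,7,8,9,10,11}, so (C ∪ (B − D)) ∩ ((C ∩ D) − (B ∩ A)) ⊆ ((A ∩ B) Δ A)' ∪ D.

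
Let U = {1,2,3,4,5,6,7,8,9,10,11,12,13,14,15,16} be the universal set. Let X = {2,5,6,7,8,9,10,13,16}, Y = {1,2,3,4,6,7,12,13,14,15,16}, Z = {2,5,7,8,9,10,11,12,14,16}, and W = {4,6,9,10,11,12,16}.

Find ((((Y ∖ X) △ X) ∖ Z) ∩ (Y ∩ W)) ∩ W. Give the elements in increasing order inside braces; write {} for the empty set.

Y ∖ X = {1,3,4,12,14,15}
(Y ∖ X) △ X = {1,2,3,4,5,6,7,8,9,10,12,13,14,15,16}
((Y ∖ X) △ X) ∖ Z = {1,3,4,6,13,15}
Y ∩ W = {4,6,12,16}
(((Y ∖ X) △ X) ∖ Z) ∩ (Y ∩ W) = {4,6}
((((Y ∖ X) △ X) ∖ Z) ∩ (Y ∩ W)) ∩ W = {4,6}

{4,6}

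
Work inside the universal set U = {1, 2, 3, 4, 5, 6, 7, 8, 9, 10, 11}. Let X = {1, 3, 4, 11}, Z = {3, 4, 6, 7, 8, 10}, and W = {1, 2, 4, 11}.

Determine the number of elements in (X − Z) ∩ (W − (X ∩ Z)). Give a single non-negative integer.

X − Z = {1, 11}
X ∩ Z = {3, 4}
W − (X ∩ Z) = {1, 2, 11}
(X − Z) ∩ (W − (X ∩ Z)) = {1, 11}
|(X − Z) ∩ (W − (X ∩ Z))| = 2

2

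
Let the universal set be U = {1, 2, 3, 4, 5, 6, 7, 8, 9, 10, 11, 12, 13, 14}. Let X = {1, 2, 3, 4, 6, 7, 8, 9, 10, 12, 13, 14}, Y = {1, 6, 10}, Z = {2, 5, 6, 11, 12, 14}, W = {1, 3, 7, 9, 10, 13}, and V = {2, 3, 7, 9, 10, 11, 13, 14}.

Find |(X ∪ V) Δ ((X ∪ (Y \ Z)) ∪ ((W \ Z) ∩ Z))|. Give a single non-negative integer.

X ∪ V = {1, 2, 3, 4, 6, 7, 8, 9, 10, 11, 12, 13, 14}
Y \ Z = {1, 10}
X ∪ (Y \ Z) = {1, 2, 3, 4, 6, 7, 8, 9, 10, 12, 13, 14}
W \ Z = {1, 3, 7, 9, 10, 13}
(W \ Z) ∩ Z = {}
(X ∪ (Y \ Z)) ∪ ((W \ Z) ∩ Z) = {1, 2, 3, 4, 6, 7, 8, 9, 10, 12, 13, 14}
(X ∪ V) Δ ((X ∪ (Y \ Z)) ∪ ((W \ Z) ∩ Z)) = {11}
|(X ∪ V) Δ ((X ∪ (Y \ Z)) ∪ ((W \ Z) ∩ Z))| = 1

1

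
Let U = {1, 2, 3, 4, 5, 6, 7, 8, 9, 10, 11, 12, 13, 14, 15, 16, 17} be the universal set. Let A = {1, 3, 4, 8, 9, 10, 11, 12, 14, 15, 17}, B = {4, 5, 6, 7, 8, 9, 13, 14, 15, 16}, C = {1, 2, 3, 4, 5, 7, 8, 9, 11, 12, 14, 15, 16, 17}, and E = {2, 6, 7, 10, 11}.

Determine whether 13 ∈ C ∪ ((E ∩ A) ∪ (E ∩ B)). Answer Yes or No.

13 ∉ E and 13 ∉ A, so 13 ∉ E ∩ A
13 ∉ E and 13 ∈ B, so 13 ∉ E ∩ B
13 ∉ (E ∩ A) and 13 ∉ (E ∩ B), so 13 ∉ (E ∩ A) ∪ (E ∩ B)
13 ∉ C and 13 ∉ ((E ∩ A) ∪ (E ∩ B)), so 13 ∉ C ∪ ((E ∩ A) ∪ (E ∩ B))

No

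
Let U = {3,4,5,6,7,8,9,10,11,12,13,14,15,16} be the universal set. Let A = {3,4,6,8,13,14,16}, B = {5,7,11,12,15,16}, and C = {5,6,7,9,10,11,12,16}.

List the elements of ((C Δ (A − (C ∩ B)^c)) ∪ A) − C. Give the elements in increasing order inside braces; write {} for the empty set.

C ∩ B = {5,7,11,12,16}
(C ∩ B)^c = {3,4,6,8,9,10,13,14,15}
A − (C ∩ B)^c = {16}
C Δ (A − (C ∩ B)^c) = {5,6,7,9,10,11,12}
(C Δ (A − (C ∩ B)^c)) ∪ A = {3,4,5,6,7,8,9,10,11,12,13,14,16}
((C Δ (A − (C ∩ B)^c)) ∪ A) − C = {3,4,8,13,14}

{3,4,8,13,14}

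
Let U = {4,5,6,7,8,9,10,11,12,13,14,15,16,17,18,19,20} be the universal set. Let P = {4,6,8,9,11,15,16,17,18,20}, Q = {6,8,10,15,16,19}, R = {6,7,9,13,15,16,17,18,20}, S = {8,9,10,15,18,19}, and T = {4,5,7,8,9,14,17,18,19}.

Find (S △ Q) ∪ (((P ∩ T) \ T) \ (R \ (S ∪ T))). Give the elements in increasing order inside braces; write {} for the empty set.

{6,9,16,18}

S △ Q = {6,9,16,18}
P ∩ T = {4,8,9,17,18}
(P ∩ T) \ T = {}
S ∪ T = {4,5,7,8,9,10,14,15,17,18,19}
R \ (S ∪ T) = {6,13,16,20}
((P ∩ T) \ T) \ (R \ (S ∪ T)) = {}
(S △ Q) ∪ (((P ∩ T) \ T) \ (R \ (S ∪ T))) = {6,9,16,18}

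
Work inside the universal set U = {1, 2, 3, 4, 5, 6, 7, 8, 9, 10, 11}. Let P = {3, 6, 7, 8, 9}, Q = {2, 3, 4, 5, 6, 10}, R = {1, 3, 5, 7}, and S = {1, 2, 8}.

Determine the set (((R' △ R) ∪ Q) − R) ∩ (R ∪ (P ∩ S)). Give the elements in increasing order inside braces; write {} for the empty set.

R' = {2, 4, 6, 8, 9, 10, 11}
R' △ R = {1, 2, 3, 4, 5, 6, 7, 8, 9, 10, 11}
(R' △ R) ∪ Q = {1, 2, 3, 4, 5, 6, 7, 8, 9, 10, 11}
((R' △ R) ∪ Q) − R = {2, 4, 6, 8, 9, 10, 11}
P ∩ S = {8}
R ∪ (P ∩ S) = {1, 3, 5, 7, 8}
(((R' △ R) ∪ Q) − R) ∩ (R ∪ (P ∩ S)) = {8}

{8}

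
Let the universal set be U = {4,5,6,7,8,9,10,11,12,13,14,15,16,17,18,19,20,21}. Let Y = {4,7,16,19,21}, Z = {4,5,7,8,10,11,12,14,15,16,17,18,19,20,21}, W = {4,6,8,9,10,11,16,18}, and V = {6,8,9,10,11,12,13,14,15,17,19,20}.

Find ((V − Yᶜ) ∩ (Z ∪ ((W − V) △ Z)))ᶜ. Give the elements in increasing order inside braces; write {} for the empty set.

Yᶜ = {5,6,8,9,10,11,12,13,14,15,17,18,20}
V − Yᶜ = {19}
W − V = {4,16,18}
(W − V) △ Z = {5,7,8,10,11,12,14,15,17,19,20,21}
Z ∪ ((W − V) △ Z) = {4,5,7,8,10,11,12,14,15,16,17,18,19,20,21}
(V − Yᶜ) ∩ (Z ∪ ((W − V) △ Z)) = {19}
((V − Yᶜ) ∩ (Z ∪ ((W − V) △ Z)))ᶜ = {4,5,6,7,8,9,10,11,12,13,14,15,16,17,18,20,21}

{4,5,6,7,8,9,10,11,12,13,14,15,16,17,18,20,21}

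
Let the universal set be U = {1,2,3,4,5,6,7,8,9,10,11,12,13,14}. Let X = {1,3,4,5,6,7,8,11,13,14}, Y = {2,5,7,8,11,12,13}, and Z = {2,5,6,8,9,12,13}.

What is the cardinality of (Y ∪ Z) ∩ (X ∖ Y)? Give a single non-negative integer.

1

Y ∪ Z = {2,5,6,7,8,9,11,12,13}
X ∖ Y = {1,3,4,6,14}
(Y ∪ Z) ∩ (X ∖ Y) = {6}
|(Y ∪ Z) ∩ (X ∖ Y)| = 1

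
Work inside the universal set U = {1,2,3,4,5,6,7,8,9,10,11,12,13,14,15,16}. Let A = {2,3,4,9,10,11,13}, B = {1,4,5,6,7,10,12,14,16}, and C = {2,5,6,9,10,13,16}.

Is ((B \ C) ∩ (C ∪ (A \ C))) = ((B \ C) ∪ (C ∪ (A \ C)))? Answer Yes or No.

B \ C = {1,4,7,12,14}
A \ C = {3,4,11}
C ∪ (A \ C) = {2,3,4,5,6,9,10,11,13,16}
(B \ C) ∩ (C ∪ (A \ C)) = {4}
(B \ C) ∪ (C ∪ (A \ C)) = {1,2,3,4,5,6,7,9,10,11,12,13,14,16}
1 ∈ (B \ C) ∪ (C ∪ (A \ C)) but 1 ∉ (B \ C) ∩ (C ∪ (A \ C)), so they differ.

No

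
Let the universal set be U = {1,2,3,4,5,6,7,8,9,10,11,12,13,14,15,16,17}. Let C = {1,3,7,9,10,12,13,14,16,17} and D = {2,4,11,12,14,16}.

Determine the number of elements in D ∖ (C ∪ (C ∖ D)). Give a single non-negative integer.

3

C ∖ D = {1,3,7,9,10,13,17}
C ∪ (C ∖ D) = {1,3,7,9,10,12,13,14,16,17}
D ∖ (C ∪ (C ∖ D)) = {2,4,11}
|D ∖ (C ∪ (C ∖ D))| = 3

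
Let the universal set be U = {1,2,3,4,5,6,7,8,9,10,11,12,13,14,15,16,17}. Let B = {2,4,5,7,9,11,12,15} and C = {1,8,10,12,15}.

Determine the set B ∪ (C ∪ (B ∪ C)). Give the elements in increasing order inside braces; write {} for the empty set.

{1,2,4,5,7,8,9,10,11,12,15}

B ∪ C = {1,2,4,5,7,8,9,10,11,12,15}
C ∪ (B ∪ C) = {1,2,4,5,7,8,9,10,11,12,15}
B ∪ (C ∪ (B ∪ C)) = {1,2,4,5,7,8,9,10,11,12,15}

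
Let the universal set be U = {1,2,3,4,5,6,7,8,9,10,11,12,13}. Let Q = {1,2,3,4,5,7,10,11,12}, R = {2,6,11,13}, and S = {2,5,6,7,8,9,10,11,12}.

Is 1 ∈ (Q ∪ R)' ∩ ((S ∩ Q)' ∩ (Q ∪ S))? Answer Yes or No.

1 ∈ Q and 1 ∉ R, so 1 ∈ Q ∪ R
1 ∉ (Q ∪ R)' since 1 ∈ (Q ∪ R)
1 ∉ S and 1 ∈ Q, so 1 ∉ S ∩ Q
1 ∈ (S ∩ Q)' since 1 ∉ (S ∩ Q)
1 ∈ Q and 1 ∉ S, so 1 ∈ Q ∪ S
1 ∈ (S ∩ Q)' and 1 ∈ (Q ∪ S), so 1 ∈ (S ∩ Q)' ∩ (Q ∪ S)
1 ∉ (Q ∪ R)' and 1 ∈ ((S ∩ Q)' ∩ (Q ∪ S)), so 1 ∉ (Q ∪ R)' ∩ ((S ∩ Q)' ∩ (Q ∪ S))

No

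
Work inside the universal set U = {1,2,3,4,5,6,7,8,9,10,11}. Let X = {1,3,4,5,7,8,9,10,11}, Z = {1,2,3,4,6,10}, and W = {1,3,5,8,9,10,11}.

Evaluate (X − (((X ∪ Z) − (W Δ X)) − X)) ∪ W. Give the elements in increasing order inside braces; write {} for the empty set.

X ∪ Z = {1,2,3,4,5,6,7,8,9,10,11}
W Δ X = {4,7}
(X ∪ Z) − (W Δ X) = {1,2,3,5,6,8,9,10,11}
((X ∪ Z) − (W Δ X)) − X = {2,6}
X − (((X ∪ Z) − (W Δ X)) − X) = {1,3,4,5,7,8,9,10,11}
(X − (((X ∪ Z) − (W Δ X)) − X)) ∪ W = {1,3,4,5,7,8,9,10,11}

{1,3,4,5,7,8,9,10,11}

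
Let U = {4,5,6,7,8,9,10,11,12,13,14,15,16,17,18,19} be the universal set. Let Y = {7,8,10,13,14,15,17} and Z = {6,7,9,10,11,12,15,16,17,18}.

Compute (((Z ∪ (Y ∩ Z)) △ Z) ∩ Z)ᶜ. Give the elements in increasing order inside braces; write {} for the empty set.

Y ∩ Z = {7,10,15,17}
Z ∪ (Y ∩ Z) = {6,7,9,10,11,12,15,16,17,18}
(Z ∪ (Y ∩ Z)) △ Z = {}
((Z ∪ (Y ∩ Z)) △ Z) ∩ Z = {}
(((Z ∪ (Y ∩ Z)) △ Z) ∩ Z)ᶜ = {4,5,6,7,8,9,10,11,12,13,14,15,16,17,18,19}

{4,5,6,7,8,9,10,11,12,13,14,15,16,17,18,19}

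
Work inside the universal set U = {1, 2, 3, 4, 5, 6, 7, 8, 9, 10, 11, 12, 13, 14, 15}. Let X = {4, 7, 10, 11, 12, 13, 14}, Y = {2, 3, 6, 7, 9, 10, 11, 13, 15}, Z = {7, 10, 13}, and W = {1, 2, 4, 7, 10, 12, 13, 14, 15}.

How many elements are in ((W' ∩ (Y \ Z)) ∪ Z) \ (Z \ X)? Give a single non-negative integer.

7

W' = {3, 5, 6, 8, 9, 11}
Y \ Z = {2, 3, 6, 9, 11, 15}
W' ∩ (Y \ Z) = {3, 6, 9, 11}
(W' ∩ (Y \ Z)) ∪ Z = {3, 6, 7, 9, 10, 11, 13}
Z \ X = {}
((W' ∩ (Y \ Z)) ∪ Z) \ (Z \ X) = {3, 6, 7, 9, 10, 11, 13}
|((W' ∩ (Y \ Z)) ∪ Z) \ (Z \ X)| = 7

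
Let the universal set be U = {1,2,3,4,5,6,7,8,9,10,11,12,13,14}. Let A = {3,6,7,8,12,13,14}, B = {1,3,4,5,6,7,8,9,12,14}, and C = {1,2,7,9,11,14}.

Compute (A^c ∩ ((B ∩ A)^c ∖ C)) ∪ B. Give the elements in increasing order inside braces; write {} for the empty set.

{1,3,4,5,6,7,8,9,10,12,14}

A^c = {1,2,4,5,9,10,11}
B ∩ A = {3,6,7,8,12,14}
(B ∩ A)^c = {1,2,4,5,9,10,11,13}
(B ∩ A)^c ∖ C = {4,5,10,13}
A^c ∩ ((B ∩ A)^c ∖ C) = {4,5,10}
(A^c ∩ ((B ∩ A)^c ∖ C)) ∪ B = {1,3,4,5,6,7,8,9,10,12,14}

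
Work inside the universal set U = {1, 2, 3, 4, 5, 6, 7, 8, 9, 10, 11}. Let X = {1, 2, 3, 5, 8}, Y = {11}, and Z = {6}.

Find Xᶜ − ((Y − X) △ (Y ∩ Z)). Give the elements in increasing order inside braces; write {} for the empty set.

Xᶜ = {4, 6, 7, 9, 10, 11}
Y − X = {11}
Y ∩ Z = {}
(Y − X) △ (Y ∩ Z) = {11}
Xᶜ − ((Y − X) △ (Y ∩ Z)) = {4, 6, 7, 9, 10}

{4, 6, 7, 9, 10}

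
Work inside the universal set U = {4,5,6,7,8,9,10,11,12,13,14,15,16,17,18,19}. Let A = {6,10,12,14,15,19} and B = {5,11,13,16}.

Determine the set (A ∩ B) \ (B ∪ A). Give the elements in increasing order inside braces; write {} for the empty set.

{}

A ∩ B = {}
B ∪ A = {5,6,10,11,12,13,14,15,16,19}
(A ∩ B) \ (B ∪ A) = {}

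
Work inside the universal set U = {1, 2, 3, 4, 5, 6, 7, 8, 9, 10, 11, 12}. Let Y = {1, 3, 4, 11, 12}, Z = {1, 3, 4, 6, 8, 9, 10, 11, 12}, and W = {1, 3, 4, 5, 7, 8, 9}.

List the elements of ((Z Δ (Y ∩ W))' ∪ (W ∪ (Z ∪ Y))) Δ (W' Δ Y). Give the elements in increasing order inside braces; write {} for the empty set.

Y ∩ W = {1, 3, 4}
Z Δ (Y ∩ W) = {6, 8, 9, 10, 11, 12}
(Z Δ (Y ∩ W))' = {1, 2, 3, 4, 5, 7}
Z ∪ Y = {1, 3, 4, 6, 8, 9, 10, 11, 12}
W ∪ (Z ∪ Y) = {1, 3, 4, 5, 6, 7, 8, 9, 10, 11, 12}
(Z Δ (Y ∩ W))' ∪ (W ∪ (Z ∪ Y)) = {1, 2, 3, 4, 5, 6, 7, 8, 9, 10, 11, 12}
W' = {2, 6, 10, 11, 12}
W' Δ Y = {1, 2, 3, 4, 6, 10}
((Z Δ (Y ∩ W))' ∪ (W ∪ (Z ∪ Y))) Δ (W' Δ Y) = {5, 7, 8, 9, 11, 12}

{5, 7, 8, 9, 11, 12}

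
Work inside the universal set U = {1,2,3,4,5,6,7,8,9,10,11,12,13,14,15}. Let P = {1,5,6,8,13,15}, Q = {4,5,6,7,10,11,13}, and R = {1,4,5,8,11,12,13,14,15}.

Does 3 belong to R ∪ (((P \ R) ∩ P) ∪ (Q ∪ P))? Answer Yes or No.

No

3 ∉ P and 3 ∉ R, so 3 ∉ P \ R
3 ∉ (P \ R) and 3 ∉ P, so 3 ∉ (P \ R) ∩ P
3 ∉ Q and 3 ∉ P, so 3 ∉ Q ∪ P
3 ∉ ((P \ R) ∩ P) and 3 ∉ (Q ∪ P), so 3 ∉ ((P \ R) ∩ P) ∪ (Q ∪ P)
3 ∉ R and 3 ∉ (((P \ R) ∩ P) ∪ (Q ∪ P)), so 3 ∉ R ∪ (((P \ R) ∩ P) ∪ (Q ∪ P))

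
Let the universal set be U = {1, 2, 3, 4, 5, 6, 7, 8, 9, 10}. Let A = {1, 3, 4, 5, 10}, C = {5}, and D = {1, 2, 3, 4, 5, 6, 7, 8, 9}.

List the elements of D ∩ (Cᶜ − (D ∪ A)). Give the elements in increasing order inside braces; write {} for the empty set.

Cᶜ = {1, 2, 3, 4, 6, 7, 8, 9, 10}
D ∪ A = {1, 2, 3, 4, 5, 6, 7, 8, 9, 10}
Cᶜ − (D ∪ A) = {}
D ∩ (Cᶜ − (D ∪ A)) = {}

{}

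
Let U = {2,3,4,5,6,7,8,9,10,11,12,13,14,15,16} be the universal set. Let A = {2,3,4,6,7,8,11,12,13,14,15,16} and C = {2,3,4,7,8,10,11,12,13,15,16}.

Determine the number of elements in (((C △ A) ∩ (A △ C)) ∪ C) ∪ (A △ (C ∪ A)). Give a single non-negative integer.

C △ A = {6,10,14}
A △ C = {6,10,14}
(C △ A) ∩ (A △ C) = {6,10,14}
((C △ A) ∩ (A △ C)) ∪ C = {2,3,4,6,7,8,10,11,12,13,14,15,16}
C ∪ A = {2,3,4,6,7,8,10,11,12,13,14,15,16}
A △ (C ∪ A) = {10}
(((C △ A) ∩ (A △ C)) ∪ C) ∪ (A △ (C ∪ A)) = {2,3,4,6,7,8,10,11,12,13,14,15,16}
|(((C △ A) ∩ (A △ C)) ∪ C) ∪ (A △ (C ∪ A))| = 13

13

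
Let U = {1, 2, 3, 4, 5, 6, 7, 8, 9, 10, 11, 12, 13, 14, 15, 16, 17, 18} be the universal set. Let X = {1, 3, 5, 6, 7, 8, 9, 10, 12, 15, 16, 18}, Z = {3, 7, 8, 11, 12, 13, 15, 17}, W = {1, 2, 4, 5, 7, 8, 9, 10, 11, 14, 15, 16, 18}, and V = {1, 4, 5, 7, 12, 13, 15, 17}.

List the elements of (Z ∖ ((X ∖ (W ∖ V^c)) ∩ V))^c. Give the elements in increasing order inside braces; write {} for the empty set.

V^c = {2, 3, 6, 8, 9, 10, 11, 14, 16, 18}
W ∖ V^c = {1, 4, 5, 7, 15}
X ∖ (W ∖ V^c) = {3, 6, 8, 9, 10, 12, 16, 18}
(X ∖ (W ∖ V^c)) ∩ V = {12}
Z ∖ ((X ∖ (W ∖ V^c)) ∩ V) = {3, 7, 8, 11, 13, 15, 17}
(Z ∖ ((X ∖ (W ∖ V^c)) ∩ V))^c = {1, 2, 4, 5, 6, 9, 10, 12, 14, 16, 18}

{1, 2, 4, 5, 6, 9, 10, 12, 14, 16, 18}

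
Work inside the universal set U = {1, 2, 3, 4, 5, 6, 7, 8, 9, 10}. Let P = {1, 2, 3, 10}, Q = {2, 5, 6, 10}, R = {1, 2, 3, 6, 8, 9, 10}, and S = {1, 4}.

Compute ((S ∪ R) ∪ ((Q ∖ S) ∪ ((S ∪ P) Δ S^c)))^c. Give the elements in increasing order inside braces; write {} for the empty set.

S ∪ R = {1, 2, 3, 4, 6, 8, 9, 10}
Q ∖ S = {2, 5, 6, 10}
S ∪ P = {1, 2, 3, 4, 10}
S^c = {2, 3, 5, 6, 7, 8, 9, 10}
(S ∪ P) Δ S^c = {1, 4, 5, 6, 7, 8, 9}
(Q ∖ S) ∪ ((S ∪ P) Δ S^c) = {1, 2, 4, 5, 6, 7, 8, 9, 10}
(S ∪ R) ∪ ((Q ∖ S) ∪ ((S ∪ P) Δ S^c)) = {1, 2, 3, 4, 5, 6, 7, 8, 9, 10}
((S ∪ R) ∪ ((Q ∖ S) ∪ ((S ∪ P) Δ S^c)))^c = {}

{}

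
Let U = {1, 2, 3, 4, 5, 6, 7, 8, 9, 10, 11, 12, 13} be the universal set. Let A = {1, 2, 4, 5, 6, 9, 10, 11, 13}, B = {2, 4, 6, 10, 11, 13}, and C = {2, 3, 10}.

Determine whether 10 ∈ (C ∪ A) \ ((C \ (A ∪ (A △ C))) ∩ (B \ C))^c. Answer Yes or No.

No

10 ∈ C and 10 ∈ A, so 10 ∈ C ∪ A
10 ∈ A and 10 ∈ C, so 10 ∉ A △ C
10 ∈ A and 10 ∉ (A △ C), so 10 ∈ A ∪ (A △ C)
10 ∈ C and 10 ∈ (A ∪ (A △ C)), so 10 ∉ C \ (A ∪ (A △ C))
10 ∈ B and 10 ∈ C, so 10 ∉ B \ C
10 ∉ (C \ (A ∪ (A △ C))) and 10 ∉ (B \ C), so 10 ∉ (C \ (A ∪ (A △ C))) ∩ (B \ C)
10 ∈ ((C \ (A ∪ (A △ C))) ∩ (B \ C))^c since 10 ∉ ((C \ (A ∪ (A △ C))) ∩ (B \ C))
10 ∈ (C ∪ A) and 10 ∈ ((C \ (A ∪ (A △ C))) ∩ (B \ C))^c, so 10 ∉ (C ∪ A) \ ((C \ (A ∪ (A △ C))) ∩ (B \ C))^c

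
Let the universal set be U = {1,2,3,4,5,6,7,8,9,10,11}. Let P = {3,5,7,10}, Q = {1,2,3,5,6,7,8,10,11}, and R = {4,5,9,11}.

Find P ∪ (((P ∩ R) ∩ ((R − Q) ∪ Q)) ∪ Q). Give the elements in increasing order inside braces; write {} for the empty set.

P ∩ R = {5}
R − Q = {4,9}
(R − Q) ∪ Q = {1,2,3,4,5,6,7,8,9,10,11}
(P ∩ R) ∩ ((R − Q) ∪ Q) = {5}
((P ∩ R) ∩ ((R − Q) ∪ Q)) ∪ Q = {1,2,3,5,6,7,8,10,11}
P ∪ (((P ∩ R) ∩ ((R − Q) ∪ Q)) ∪ Q) = {1,2,3,5,6,7,8,10,11}

{1,2,3,5,6,7,8,10,11}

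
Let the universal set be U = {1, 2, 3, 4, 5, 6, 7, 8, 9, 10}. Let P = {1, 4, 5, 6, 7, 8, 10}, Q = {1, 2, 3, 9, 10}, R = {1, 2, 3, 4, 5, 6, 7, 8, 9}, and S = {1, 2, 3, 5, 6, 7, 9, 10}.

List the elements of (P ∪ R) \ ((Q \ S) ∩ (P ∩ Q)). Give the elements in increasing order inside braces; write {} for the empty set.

{1, 2, 3, 4, 5, 6, 7, 8, 9, 10}

P ∪ R = {1, 2, 3, 4, 5, 6, 7, 8, 9, 10}
Q \ S = {}
P ∩ Q = {1, 10}
(Q \ S) ∩ (P ∩ Q) = {}
(P ∪ R) \ ((Q \ S) ∩ (P ∩ Q)) = {1, 2, 3, 4, 5, 6, 7, 8, 9, 10}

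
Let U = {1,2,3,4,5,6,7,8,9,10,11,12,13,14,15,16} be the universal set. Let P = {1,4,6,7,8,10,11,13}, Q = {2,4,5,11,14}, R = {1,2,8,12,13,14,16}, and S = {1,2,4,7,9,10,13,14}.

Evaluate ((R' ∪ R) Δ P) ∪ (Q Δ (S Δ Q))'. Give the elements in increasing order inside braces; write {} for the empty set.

R' = {3,4,5,6,7,9,10,11,15}
R' ∪ R = {1,2,3,4,5,6,7,8,9,10,11,12,13,14,15,16}
(R' ∪ R) Δ P = {2,3,5,9,12,14,15,16}
S Δ Q = {1,5,7,9,10,11,13}
Q Δ (S Δ Q) = {1,2,4,7,9,10,13,14}
(Q Δ (S Δ Q))' = {3,5,6,8,11,12,15,16}
((R' ∪ R) Δ P) ∪ (Q Δ (S Δ Q))' = {2,3,5,6,8,9,11,12,14,15,16}

{2,3,5,6,8,9,11,12,14,15,16}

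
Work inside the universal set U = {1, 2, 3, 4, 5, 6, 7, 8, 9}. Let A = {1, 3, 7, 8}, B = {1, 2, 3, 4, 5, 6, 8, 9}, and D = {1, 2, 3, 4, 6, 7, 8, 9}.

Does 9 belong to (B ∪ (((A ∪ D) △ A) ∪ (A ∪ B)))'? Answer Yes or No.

No

9 ∉ A and 9 ∈ D, so 9 ∈ A ∪ D
9 ∈ (A ∪ D) and 9 ∉ A, so 9 ∈ (A ∪ D) △ A
9 ∉ A and 9 ∈ B, so 9 ∈ A ∪ B
9 ∈ ((A ∪ D) △ A) and 9 ∈ (A ∪ B), so 9 ∈ ((A ∪ D) △ A) ∪ (A ∪ B)
9 ∈ B and 9 ∈ (((A ∪ D) △ A) ∪ (A ∪ B)), so 9 ∈ B ∪ (((A ∪ D) △ A) ∪ (A ∪ B))
9 ∉ (B ∪ (((A ∪ D) △ A) ∪ (A ∪ B)))' since 9 ∈ (B ∪ (((A ∪ D) △ A) ∪ (A ∪ B)))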